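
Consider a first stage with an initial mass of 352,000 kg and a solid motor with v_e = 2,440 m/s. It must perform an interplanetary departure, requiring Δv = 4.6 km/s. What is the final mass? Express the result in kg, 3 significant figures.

final mass ≈ 53400 kg

By the Tsiolkovsky rocket equation, m₀/m_f = exp(Δv / v_e) = exp(4600 / 2440.0) = exp(1.8852) = 6.5880.
m_f = m₀ / 6.5880 = 352,000 / 6.5880 = 53,430.5 kg.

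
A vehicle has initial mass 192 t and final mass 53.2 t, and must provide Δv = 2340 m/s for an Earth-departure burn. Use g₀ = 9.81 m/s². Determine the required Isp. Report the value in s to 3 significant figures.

ln(m₀/m_f) = ln(192000/53200) = ln(3.609) = 1.2834.
Using Δv = v_e ln(m₀/m_f): v_e = Δv / ln(m₀/m_f) = 2340 / 1.2834 = 1823.2 m/s.
Isp = v_e / g₀ = 1823.2 / 9.81 = 185.9 s.

Isp ≈ 186 s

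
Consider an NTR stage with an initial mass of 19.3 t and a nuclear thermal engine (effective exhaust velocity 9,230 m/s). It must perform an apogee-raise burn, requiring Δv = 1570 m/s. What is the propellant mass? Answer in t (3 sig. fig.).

propellant mass ≈ 3.02 t

Rocket equation: m₀/m_f = exp(Δv / v_e) = exp(1570 / 9230.0) = exp(0.1701) = 1.1854.
m_f = 19.3 / 1.1854 = 16.2814 t, so propellant = m₀ − m_f = 19.3 − 16.2814 = 3.0186 t.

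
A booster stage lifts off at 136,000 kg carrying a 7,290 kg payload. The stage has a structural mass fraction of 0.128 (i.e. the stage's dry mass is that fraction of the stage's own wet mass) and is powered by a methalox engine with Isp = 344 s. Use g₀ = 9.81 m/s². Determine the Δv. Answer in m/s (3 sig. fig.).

Δv ≈ 5890 m/s

Stage wet mass = m₀ − payload = 136,000 − 7,290 = 128,710 kg.
Stage dry mass = ε × stage wet mass = 0.128 × 128,710 = 16,474.9 kg.
Burnout mass m_f = stage dry + payload = 16,474.9 + 7,290 = 23,764.9 kg.
v_e = Isp · g₀ = 344 × 9.81 = 3374.6 m/s.
Δv = v_e · ln(136,000/23,764.9) = 3374.6 × ln(5.723) = 3374.6 × 1.7444 ≈ 5887 m/s.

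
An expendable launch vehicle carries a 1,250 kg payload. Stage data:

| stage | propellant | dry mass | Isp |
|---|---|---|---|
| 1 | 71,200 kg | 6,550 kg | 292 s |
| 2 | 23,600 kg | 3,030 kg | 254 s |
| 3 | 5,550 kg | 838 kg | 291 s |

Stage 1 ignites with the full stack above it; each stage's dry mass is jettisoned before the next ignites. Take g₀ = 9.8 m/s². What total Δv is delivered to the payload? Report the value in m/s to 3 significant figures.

Δv ≈ 9490 m/s

Ignition mass of stage 1 = 71,200+6,550 + 23,600+3,030 + 5,550+838 + 1,250 = 112,018 kg.
Stage 1: m₀ = 112,018 kg, m_f = 112,018 − 71,200 = 40,818 kg; Δv = 292×9.8×ln(2.744) = 2861.6×1.0095 ≈ 2889 m/s.
Stage 2: m₀ = 34,268 kg, m_f = 34,268 − 23,600 = 10,668 kg; Δv = 254×9.8×ln(3.212) = 2489.2×1.1670 ≈ 2905 m/s.
Stage 3: m₀ = 7,638 kg, m_f = 7,638 − 5,550 = 2,088 kg; Δv = 291×9.8×ln(3.658) = 2851.8×1.2969 ≈ 3699 m/s.
Total Δv = 2889 + 2905 + 3699 = 9493 m/s.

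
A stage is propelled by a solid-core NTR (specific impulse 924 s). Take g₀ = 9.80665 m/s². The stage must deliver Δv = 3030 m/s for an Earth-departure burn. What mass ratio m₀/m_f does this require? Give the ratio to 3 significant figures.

v_e = Isp · g₀ = 924 × 9.80665 = 9061.3 m/s.
m₀/m_f = exp(Δv / v_e) = exp(3030 / 9061.3) = exp(0.3344) = 1.3971.

mass ratio ≈ 1.40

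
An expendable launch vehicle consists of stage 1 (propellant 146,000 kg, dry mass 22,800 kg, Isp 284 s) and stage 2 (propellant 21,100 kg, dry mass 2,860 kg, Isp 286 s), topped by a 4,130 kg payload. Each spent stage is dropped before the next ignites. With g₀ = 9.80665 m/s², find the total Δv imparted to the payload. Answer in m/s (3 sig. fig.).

Δv ≈ 7670 m/s

Ignition mass of stage 1 = 146,000+22,800 + 21,100+2,860 + 4,130 = 196,890 kg.
Stage 1: m₀ = 196,890 kg, m_f = 196,890 − 146,000 = 50,890 kg; Δv = 284×9.80665×ln(3.869) = 2785.1×1.3530 ≈ 3768 m/s.
Stage 2: m₀ = 28,090 kg, m_f = 28,090 − 21,100 = 6,990 kg; Δv = 286×9.80665×ln(4.019) = 2804.7×1.3909 ≈ 3901 m/s.
Total Δv = 3768 + 3901 = 7669 m/s.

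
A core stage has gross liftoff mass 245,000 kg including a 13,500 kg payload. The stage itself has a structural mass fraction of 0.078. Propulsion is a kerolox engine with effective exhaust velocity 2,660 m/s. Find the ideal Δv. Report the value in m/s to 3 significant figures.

Stage wet mass = m₀ − payload = 245,000 − 13,500 = 231,500 kg.
Stage dry mass = ε × stage wet mass = 0.078 × 231,500 = 18,057 kg.
Burnout mass m_f = stage dry + payload = 18,057 + 13,500 = 31,557 kg.
Rocket equation: Δv = v_e · ln(245,000/31,557) = 2660.0 × ln(7.764) = 2660.0 × 2.0495 ≈ 5452 m/s.

Δv ≈ 5450 m/s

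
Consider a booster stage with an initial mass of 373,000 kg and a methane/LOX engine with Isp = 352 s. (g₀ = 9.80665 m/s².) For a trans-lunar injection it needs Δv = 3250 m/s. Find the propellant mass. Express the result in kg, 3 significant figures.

v_e = Isp · g₀ = 352 × 9.80665 = 3451.9 m/s.
m₀/m_f = exp(Δv / v_e) = exp(3250 / 3451.9) = exp(0.9415) = 2.5638.
m_f = 373,000 / 2.5638 = 145,487 kg, so propellant = m₀ − m_f = 373,000 − 145,487 = 227,513 kg.

propellant mass ≈ 228000 kg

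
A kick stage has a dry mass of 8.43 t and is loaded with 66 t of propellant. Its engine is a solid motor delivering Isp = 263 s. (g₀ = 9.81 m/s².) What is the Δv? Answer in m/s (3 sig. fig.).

v_e = Isp · g₀ = 263 × 9.81 = 2580.0 m/s.
m₀ = m_dry + m_prop = 8.43 + 66 = 74.43 t.
Using Δv = v_e ln(m₀/m_f): Δv = v_e · ln(m₀/m_f) = 2580.0 × ln(8.829) = 2580.0 × 2.1781 ≈ 5619.5 m/s.

Δv ≈ 5620 m/s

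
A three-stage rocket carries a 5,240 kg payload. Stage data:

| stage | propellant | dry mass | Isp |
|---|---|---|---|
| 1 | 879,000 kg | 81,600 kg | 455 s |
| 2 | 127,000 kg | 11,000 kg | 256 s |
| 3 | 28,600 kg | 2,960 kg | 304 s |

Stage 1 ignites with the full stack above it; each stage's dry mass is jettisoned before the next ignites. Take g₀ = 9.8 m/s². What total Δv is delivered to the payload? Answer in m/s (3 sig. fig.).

Ignition mass of stage 1 = 879,000+81,600 + 127,000+11,000 + 28,600+2,960 + 5,240 = 1,135,400 kg.
Stage 1: m₀ = 1,135,400 kg, m_f = 1,135,400 − 879,000 = 256,400 kg; Δv = 455×9.8×ln(4.428) = 4459.0×1.4880 ≈ 6635 m/s.
Stage 2: m₀ = 174,800 kg, m_f = 174,800 − 127,000 = 47,800 kg; Δv = 256×9.8×ln(3.657) = 2508.8×1.2966 ≈ 3253 m/s.
Stage 3: m₀ = 36,800 kg, m_f = 36,800 − 28,600 = 8,200 kg; Δv = 304×9.8×ln(4.488) = 2979.2×1.5014 ≈ 4473 m/s.
Total Δv = 6635 + 3253 + 4473 = 14361 m/s.

Δv ≈ 14400 m/s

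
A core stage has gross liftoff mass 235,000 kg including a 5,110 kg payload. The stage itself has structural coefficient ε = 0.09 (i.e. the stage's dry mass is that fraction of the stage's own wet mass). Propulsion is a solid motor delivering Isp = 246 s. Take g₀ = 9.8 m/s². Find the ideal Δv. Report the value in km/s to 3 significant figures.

Stage wet mass = m₀ − payload = 235,000 − 5,110 = 229,890 kg.
Stage dry mass = ε × stage wet mass = 0.09 × 229,890 = 20,690.1 kg.
Burnout mass m_f = stage dry + payload = 20,690.1 + 5,110 = 25,800.1 kg.
v_e = Isp · g₀ = 246 × 9.8 = 2410.8 m/s.
By the Tsiolkovsky rocket equation, Δv = v_e · ln(235,000/25,800.1) = 2410.8 × ln(9.108) = 2410.8 × 2.2092 ≈ 5326 m/s.

Δv ≈ 5.33 km/s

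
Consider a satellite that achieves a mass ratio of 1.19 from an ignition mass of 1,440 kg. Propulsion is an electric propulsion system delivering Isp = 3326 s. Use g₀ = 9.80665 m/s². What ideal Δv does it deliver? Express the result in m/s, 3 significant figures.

v_e = Isp · g₀ = 3326 × 9.80665 = 32616.9 m/s.
Rocket equation: Δv = v_e · ln(1.19) = 32616.9 × 0.1740 ≈ 5673.8 m/s.

Δv ≈ 5670 m/s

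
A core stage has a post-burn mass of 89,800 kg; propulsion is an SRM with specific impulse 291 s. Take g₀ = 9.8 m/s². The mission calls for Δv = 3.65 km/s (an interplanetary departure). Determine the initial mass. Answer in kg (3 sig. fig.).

initial mass ≈ 323000 kg

v_e = Isp · g₀ = 291 × 9.8 = 2851.8 m/s.
m₀/m_f = exp(Δv / v_e) = exp(3650 / 2851.8) = exp(1.2799) = 3.5963.
m₀ = m_f × 3.5963 = 89,800 × 3.5963 = 322,948 kg.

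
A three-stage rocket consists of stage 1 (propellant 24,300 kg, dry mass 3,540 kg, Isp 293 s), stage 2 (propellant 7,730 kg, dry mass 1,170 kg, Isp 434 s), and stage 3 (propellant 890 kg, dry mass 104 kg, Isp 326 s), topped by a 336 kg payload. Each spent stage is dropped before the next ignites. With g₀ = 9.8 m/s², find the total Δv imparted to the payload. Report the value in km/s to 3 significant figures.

Ignition mass of stage 1 = 24,300+3,540 + 7,730+1,170 + 890+104 + 336 = 38,070 kg.
Stage 1: m₀ = 38,070 kg, m_f = 38,070 − 24,300 = 13,770 kg; Δv = 293×9.8×ln(2.765) = 2871.4×1.0169 ≈ 2920 m/s.
Stage 2: m₀ = 10,230 kg, m_f = 10,230 − 7,730 = 2,500 kg; Δv = 434×9.8×ln(4.092) = 4253.2×1.4090 ≈ 5993 m/s.
Stage 3: m₀ = 1,330 kg, m_f = 1,330 − 890 = 440 kg; Δv = 326×9.8×ln(3.023) = 3194.8×1.1062 ≈ 3534 m/s.
Total Δv = 2920 + 5993 + 3534 = 12447 m/s.

Δv ≈ 12.4 km/s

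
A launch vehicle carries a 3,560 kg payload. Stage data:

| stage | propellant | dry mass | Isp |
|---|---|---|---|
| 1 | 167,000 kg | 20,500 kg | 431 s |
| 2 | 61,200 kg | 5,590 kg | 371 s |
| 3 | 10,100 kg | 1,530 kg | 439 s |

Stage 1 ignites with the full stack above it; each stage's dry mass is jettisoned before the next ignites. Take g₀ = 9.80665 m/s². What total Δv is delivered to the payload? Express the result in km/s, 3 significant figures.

Ignition mass of stage 1 = 167,000+20,500 + 61,200+5,590 + 10,100+1,530 + 3,560 = 269,480 kg.
Stage 1: m₀ = 269,480 kg, m_f = 269,480 − 167,000 = 102,480 kg; Δv = 431×9.80665×ln(2.63) = 4226.7×0.9668 ≈ 4086 m/s.
Stage 2: m₀ = 81,980 kg, m_f = 81,980 − 61,200 = 20,780 kg; Δv = 371×9.80665×ln(3.945) = 3638.3×1.3725 ≈ 4993 m/s.
Stage 3: m₀ = 15,190 kg, m_f = 15,190 − 10,100 = 5,090 kg; Δv = 439×9.80665×ln(2.984) = 4305.1×1.0934 ≈ 4707 m/s.
Total Δv = 4086 + 4993 + 4707 = 13786 m/s.

Δv ≈ 13.8 km/s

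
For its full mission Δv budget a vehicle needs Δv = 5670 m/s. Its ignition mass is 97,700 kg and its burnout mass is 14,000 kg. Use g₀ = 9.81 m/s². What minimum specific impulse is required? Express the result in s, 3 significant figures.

ln(m₀/m_f) = ln(97700/14000) = ln(6.979) = 1.9428.
From the ideal rocket equation, v_e = Δv / ln(m₀/m_f) = 5670 / 1.9428 = 2918.4 m/s.
Isp = v_e / g₀ = 2918.4 / 9.81 = 297.5 s.

Isp ≈ 297 s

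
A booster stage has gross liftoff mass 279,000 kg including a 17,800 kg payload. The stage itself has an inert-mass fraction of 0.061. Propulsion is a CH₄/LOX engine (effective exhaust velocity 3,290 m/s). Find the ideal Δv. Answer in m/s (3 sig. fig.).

Stage wet mass = m₀ − payload = 279,000 − 17,800 = 261,200 kg.
Stage dry mass = ε × stage wet mass = 0.061 × 261,200 = 15,933.2 kg.
Burnout mass m_f = stage dry + payload = 15,933.2 + 17,800 = 33,733.2 kg.
Δv = v_e · ln(279,000/33,733.2) = 3290.0 × ln(8.271) = 3290.0 × 2.1127 ≈ 6951 m/s.

Δv ≈ 6950 m/s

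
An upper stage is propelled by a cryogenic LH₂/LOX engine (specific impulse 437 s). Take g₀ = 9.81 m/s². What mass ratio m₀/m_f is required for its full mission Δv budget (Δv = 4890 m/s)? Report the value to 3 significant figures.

mass ratio ≈ 3.13

v_e = Isp · g₀ = 437 × 9.81 = 4287.0 m/s.
m₀/m_f = exp(Δv / v_e) = exp(4890 / 4287.0) = exp(1.1407) = 3.1289.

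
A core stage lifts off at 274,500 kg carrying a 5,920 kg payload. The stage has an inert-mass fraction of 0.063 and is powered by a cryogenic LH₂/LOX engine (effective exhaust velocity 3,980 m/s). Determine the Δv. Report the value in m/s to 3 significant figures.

Stage wet mass = m₀ − payload = 274,500 − 5,920 = 268,580 kg.
Stage dry mass = ε × stage wet mass = 0.063 × 268,580 = 16,920.5 kg.
Burnout mass m_f = stage dry + payload = 16,920.5 + 5,920 = 22,840.5 kg.
From the ideal rocket equation, Δv = v_e · ln(274,500/22,840.5) = 3980.0 × ln(12.02) = 3980.0 × 2.4864 ≈ 9896 m/s.

Δv ≈ 9900 m/s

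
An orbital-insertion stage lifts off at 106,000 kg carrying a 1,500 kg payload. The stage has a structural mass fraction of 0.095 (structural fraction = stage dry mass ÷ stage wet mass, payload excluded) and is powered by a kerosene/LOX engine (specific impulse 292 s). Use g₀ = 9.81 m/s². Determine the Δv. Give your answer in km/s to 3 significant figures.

Stage wet mass = m₀ − payload = 106,000 − 1,500 = 104,500 kg.
Stage dry mass = ε × stage wet mass = 0.095 × 104,500 = 9,927.5 kg.
Burnout mass m_f = stage dry + payload = 9,927.5 + 1,500 = 11,427.5 kg.
v_e = Isp · g₀ = 292 × 9.81 = 2864.5 m/s.
Δv = v_e · ln(106,000/11,427.5) = 2864.5 × ln(9.276) = 2864.5 × 2.2274 ≈ 6380 m/s.

Δv ≈ 6.38 km/s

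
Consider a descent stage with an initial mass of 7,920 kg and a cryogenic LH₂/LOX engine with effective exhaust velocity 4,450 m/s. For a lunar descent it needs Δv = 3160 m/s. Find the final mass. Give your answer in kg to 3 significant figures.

final mass ≈ 3890 kg

By the Tsiolkovsky rocket equation, m₀/m_f = exp(Δv / v_e) = exp(3160 / 4450.0) = exp(0.7101) = 2.0342.
m_f = m₀ / 2.0342 = 7,920 / 2.0342 = 3,893.42 kg.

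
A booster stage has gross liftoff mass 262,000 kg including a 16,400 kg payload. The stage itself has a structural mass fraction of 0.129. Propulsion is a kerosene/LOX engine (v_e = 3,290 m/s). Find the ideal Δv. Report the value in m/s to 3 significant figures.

Δv ≈ 5580 m/s

Stage wet mass = m₀ − payload = 262,000 − 16,400 = 245,600 kg.
Stage dry mass = ε × stage wet mass = 0.129 × 245,600 = 31,682.4 kg.
Burnout mass m_f = stage dry + payload = 31,682.4 + 16,400 = 48,082.4 kg.
Δv = v_e · ln(262,000/48,082.4) = 3290.0 × ln(5.449) = 3290.0 × 1.6954 ≈ 5578 m/s.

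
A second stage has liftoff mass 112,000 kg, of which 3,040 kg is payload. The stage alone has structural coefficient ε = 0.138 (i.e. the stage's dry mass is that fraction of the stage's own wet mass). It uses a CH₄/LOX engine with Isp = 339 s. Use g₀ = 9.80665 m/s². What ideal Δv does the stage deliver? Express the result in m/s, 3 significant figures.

Stage wet mass = m₀ − payload = 112,000 − 3,040 = 108,960 kg.
Stage dry mass = ε × stage wet mass = 0.138 × 108,960 = 15,036.5 kg.
Burnout mass m_f = stage dry + payload = 15,036.5 + 3,040 = 18,076.5 kg.
v_e = Isp · g₀ = 339 × 9.80665 = 3324.5 m/s.
Δv = v_e · ln(112,000/18,076.5) = 3324.5 × ln(6.196) = 3324.5 × 1.8239 ≈ 6063 m/s.

Δv ≈ 6060 m/s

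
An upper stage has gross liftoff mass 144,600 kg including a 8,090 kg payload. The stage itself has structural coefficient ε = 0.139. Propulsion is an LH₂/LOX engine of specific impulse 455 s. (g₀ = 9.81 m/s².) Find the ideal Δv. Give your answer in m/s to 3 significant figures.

Δv ≈ 7480 m/s

Stage wet mass = m₀ − payload = 144,600 − 8,090 = 136,510 kg.
Stage dry mass = ε × stage wet mass = 0.139 × 136,510 = 18,974.9 kg.
Burnout mass m_f = stage dry + payload = 18,974.9 + 8,090 = 27,064.9 kg.
v_e = Isp · g₀ = 455 × 9.81 = 4463.6 m/s.
Δv = v_e · ln(144,600/27,064.9) = 4463.6 × ln(5.343) = 4463.6 × 1.6757 ≈ 7480 m/s.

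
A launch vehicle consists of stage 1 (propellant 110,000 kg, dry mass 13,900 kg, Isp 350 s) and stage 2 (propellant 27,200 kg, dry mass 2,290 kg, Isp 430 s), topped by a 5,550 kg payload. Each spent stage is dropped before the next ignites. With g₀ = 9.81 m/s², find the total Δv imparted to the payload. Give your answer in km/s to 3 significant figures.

Δv ≈ 10.4 km/s

Ignition mass of stage 1 = 110,000+13,900 + 27,200+2,290 + 5,550 = 158,940 kg.
Stage 1: m₀ = 158,940 kg, m_f = 158,940 − 110,000 = 48,940 kg; Δv = 350×9.81×ln(3.248) = 3433.5×1.1779 ≈ 4044 m/s.
Stage 2: m₀ = 35,040 kg, m_f = 35,040 − 27,200 = 7,840 kg; Δv = 430×9.81×ln(4.469) = 4218.3×1.4973 ≈ 6316 m/s.
Total Δv = 4044 + 6316 = 10360 m/s.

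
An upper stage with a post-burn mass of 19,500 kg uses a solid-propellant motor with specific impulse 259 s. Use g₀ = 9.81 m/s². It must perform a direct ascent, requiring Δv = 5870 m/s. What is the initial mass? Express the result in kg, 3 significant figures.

initial mass ≈ 197000 kg

v_e = Isp · g₀ = 259 × 9.81 = 2540.8 m/s.
m₀/m_f = exp(Δv / v_e) = exp(5870 / 2540.8) = exp(2.3103) = 10.0775.
m₀ = m_f × 10.0775 = 19,500 × 10.0775 = 196,511 kg.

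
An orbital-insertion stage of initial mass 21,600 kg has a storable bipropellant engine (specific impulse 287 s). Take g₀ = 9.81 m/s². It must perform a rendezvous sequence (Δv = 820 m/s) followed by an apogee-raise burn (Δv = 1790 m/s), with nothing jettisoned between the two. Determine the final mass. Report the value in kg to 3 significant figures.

v_e = Isp · g₀ = 287 × 9.81 = 2815.5 m/s.
After the first burn: m = 21600 × exp(−820/2815.5) = 21600 × 0.74733 = 16,142.3 kg.
After the second burn: m = 16,142.3 × exp(−1790/2815.5) = 16,142.3 × 0.52953 = 8,547.83 kg.

final mass ≈ 8550 kg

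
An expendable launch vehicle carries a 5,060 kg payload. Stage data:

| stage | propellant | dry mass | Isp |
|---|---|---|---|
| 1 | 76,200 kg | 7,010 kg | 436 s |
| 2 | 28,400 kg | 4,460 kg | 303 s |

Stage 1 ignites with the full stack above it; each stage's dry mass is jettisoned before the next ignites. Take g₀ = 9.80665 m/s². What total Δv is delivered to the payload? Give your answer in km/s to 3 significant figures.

Δv ≈ 8.35 km/s

Ignition mass of stage 1 = 76,200+7,010 + 28,400+4,460 + 5,060 = 121,130 kg.
Stage 1: m₀ = 121,130 kg, m_f = 121,130 − 76,200 = 44,930 kg; Δv = 436×9.80665×ln(2.696) = 4275.7×0.9918 ≈ 4240 m/s.
Stage 2: m₀ = 37,920 kg, m_f = 37,920 − 28,400 = 9,520 kg; Δv = 303×9.80665×ln(3.983) = 2971.4×1.3821 ≈ 4107 m/s.
Total Δv = 4240 + 4107 = 8347 m/s.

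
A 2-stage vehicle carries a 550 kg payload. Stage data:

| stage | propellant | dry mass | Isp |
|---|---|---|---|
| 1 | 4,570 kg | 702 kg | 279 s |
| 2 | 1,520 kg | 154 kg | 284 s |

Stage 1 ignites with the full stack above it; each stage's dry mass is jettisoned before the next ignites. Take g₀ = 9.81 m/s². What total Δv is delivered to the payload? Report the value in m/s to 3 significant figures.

Δv ≈ 5780 m/s

Ignition mass of stage 1 = 4,570+702 + 1,520+154 + 550 = 7,496 kg.
Stage 1: m₀ = 7,496 kg, m_f = 7,496 − 4,570 = 2,926 kg; Δv = 279×9.81×ln(2.562) = 2737.0×0.9407 ≈ 2575 m/s.
Stage 2: m₀ = 2,224 kg, m_f = 2,224 − 1,520 = 704 kg; Δv = 284×9.81×ln(3.159) = 2786.0×1.1503 ≈ 3205 m/s.
Total Δv = 2575 + 3205 = 5780 m/s.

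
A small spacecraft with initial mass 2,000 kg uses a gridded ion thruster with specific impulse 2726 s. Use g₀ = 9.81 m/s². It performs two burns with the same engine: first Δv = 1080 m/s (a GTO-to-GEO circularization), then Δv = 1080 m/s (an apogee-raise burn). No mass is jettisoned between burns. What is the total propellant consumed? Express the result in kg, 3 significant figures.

total propellant consumed ≈ 155 kg

v_e = Isp · g₀ = 2726 × 9.81 = 26742.1 m/s.
After the first burn: m = 2000 × exp(−1080/26742.1) = 2000 × 0.96042 = 1,920.84 kg.
After the second burn: m = 1,920.84 × exp(−1080/26742.1) = 1,920.84 × 0.96042 = 1,844.81 kg.
Total propellant = m₀ − m_final = 2000 − 1,844.81 = 155.19 kg.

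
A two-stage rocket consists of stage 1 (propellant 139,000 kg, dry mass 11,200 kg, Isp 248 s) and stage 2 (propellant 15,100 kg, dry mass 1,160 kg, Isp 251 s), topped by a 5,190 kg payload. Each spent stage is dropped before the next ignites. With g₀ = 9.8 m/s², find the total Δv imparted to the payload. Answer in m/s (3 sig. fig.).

Ignition mass of stage 1 = 139,000+11,200 + 15,100+1,160 + 5,190 = 171,650 kg.
Stage 1: m₀ = 171,650 kg, m_f = 171,650 − 139,000 = 32,650 kg; Δv = 248×9.8×ln(5.257) = 2430.4×1.6596 ≈ 4034 m/s.
Stage 2: m₀ = 21,450 kg, m_f = 21,450 − 15,100 = 6,350 kg; Δv = 251×9.8×ln(3.378) = 2459.8×1.2173 ≈ 2994 m/s.
Total Δv = 4034 + 2994 = 7028 m/s.

Δv ≈ 7030 m/s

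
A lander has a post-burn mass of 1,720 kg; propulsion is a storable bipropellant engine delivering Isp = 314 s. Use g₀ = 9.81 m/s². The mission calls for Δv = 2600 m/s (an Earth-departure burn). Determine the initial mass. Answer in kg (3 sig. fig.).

v_e = Isp · g₀ = 314 × 9.81 = 3080.3 m/s.
From the ideal rocket equation, m₀/m_f = exp(Δv / v_e) = exp(2600 / 3080.3) = exp(0.8441) = 2.3258.
m₀ = m_f × 2.3258 = 1,720 × 2.3258 = 4,000.38 kg.

initial mass ≈ 4000 kg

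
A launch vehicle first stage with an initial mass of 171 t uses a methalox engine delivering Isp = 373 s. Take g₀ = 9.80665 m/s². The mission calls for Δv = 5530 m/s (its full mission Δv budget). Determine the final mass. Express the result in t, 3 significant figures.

final mass ≈ 37.7 t

v_e = Isp · g₀ = 373 × 9.80665 = 3657.9 m/s.
By the Tsiolkovsky rocket equation, m₀/m_f = exp(Δv / v_e) = exp(5530 / 3657.9) = exp(1.5118) = 4.5349.
m_f = m₀ / 4.5349 = 171 / 4.5349 = 37.7076 t.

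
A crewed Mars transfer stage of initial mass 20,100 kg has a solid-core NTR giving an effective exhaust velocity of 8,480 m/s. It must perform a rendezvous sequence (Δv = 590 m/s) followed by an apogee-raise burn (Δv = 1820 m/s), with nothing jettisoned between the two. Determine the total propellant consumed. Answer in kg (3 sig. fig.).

total propellant consumed ≈ 4970 kg

After the first burn: m = 20100 × exp(−590/8480.0) = 20100 × 0.93279 = 18,749.1 kg.
After the second burn: m = 18,749.1 × exp(−1820/8480.0) = 18,749.1 × 0.80685 = 15,127.7 kg.
Total propellant = m₀ − m_final = 20100 − 15,127.7 = 4,972.3 kg.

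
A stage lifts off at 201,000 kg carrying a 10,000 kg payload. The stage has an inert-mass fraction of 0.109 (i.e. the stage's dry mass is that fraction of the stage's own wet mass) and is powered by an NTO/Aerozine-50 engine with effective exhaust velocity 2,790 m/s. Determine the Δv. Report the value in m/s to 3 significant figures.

Δv ≈ 5230 m/s

Stage wet mass = m₀ − payload = 201,000 − 10,000 = 191,000 kg.
Stage dry mass = ε × stage wet mass = 0.109 × 191,000 = 20,819 kg.
Burnout mass m_f = stage dry + payload = 20,819 + 10,000 = 30,819 kg.
Rocket equation: Δv = v_e · ln(201,000/30,819) = 2790.0 × ln(6.522) = 2790.0 × 1.8752 ≈ 5232 m/s.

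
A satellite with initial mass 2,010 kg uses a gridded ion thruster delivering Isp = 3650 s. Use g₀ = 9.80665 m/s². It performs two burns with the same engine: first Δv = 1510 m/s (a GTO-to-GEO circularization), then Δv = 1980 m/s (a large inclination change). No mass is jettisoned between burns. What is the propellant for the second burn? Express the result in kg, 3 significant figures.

propellant for the second burn ≈ 104 kg

v_e = Isp · g₀ = 3650 × 9.80665 = 35794.3 m/s.
After the first burn: m = 2010 × exp(−1510/35794.3) = 2010 × 0.95869 = 1,926.97 kg.
After the second burn: m = 1,926.97 × exp(−1980/35794.3) = 1,926.97 × 0.94619 = 1,823.28 kg.
Second-burn propellant = 1,926.97 − 1,823.28 = 103.69 kg.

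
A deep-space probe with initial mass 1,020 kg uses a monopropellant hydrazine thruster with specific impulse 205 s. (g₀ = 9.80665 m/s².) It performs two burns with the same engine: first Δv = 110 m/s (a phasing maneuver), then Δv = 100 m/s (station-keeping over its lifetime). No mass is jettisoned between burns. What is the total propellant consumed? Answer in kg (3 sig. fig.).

total propellant consumed ≈ 101 kg

v_e = Isp · g₀ = 205 × 9.80665 = 2010.4 m/s.
After the first burn: m = 1020 × exp(−110/2010.4) = 1020 × 0.94675 = 965.685 kg.
After the second burn: m = 965.685 × exp(−100/2010.4) = 965.685 × 0.95147 = 918.82 kg.
Total propellant = m₀ − m_final = 1020 − 918.82 = 101.18 kg.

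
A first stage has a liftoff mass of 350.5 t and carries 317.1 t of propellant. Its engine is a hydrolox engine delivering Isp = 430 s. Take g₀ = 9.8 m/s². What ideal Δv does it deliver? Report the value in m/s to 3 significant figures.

Δv ≈ 9910 m/s

v_e = Isp · g₀ = 430 × 9.8 = 4214.0 m/s.
m_f = m₀ − m_prop = 350.5 − 317.1 = 33.4 t.
Using Δv = v_e ln(m₀/m_f): Δv = v_e · ln(m₀/m_f) = 4214.0 × ln(10.49) = 4214.0 × 2.3508 ≈ 9906.3 m/s.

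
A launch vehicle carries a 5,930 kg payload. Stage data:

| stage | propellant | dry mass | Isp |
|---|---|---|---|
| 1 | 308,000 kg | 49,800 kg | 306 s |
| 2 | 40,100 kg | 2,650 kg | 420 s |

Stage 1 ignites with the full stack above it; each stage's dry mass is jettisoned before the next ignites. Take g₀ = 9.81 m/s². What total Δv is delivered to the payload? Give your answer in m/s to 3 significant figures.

Δv ≈ 11400 m/s

Ignition mass of stage 1 = 308,000+49,800 + 40,100+2,650 + 5,930 = 406,480 kg.
Stage 1: m₀ = 406,480 kg, m_f = 406,480 − 308,000 = 98,480 kg; Δv = 306×9.81×ln(4.128) = 3001.9×1.4177 ≈ 4256 m/s.
Stage 2: m₀ = 48,680 kg, m_f = 48,680 − 40,100 = 8,580 kg; Δv = 420×9.81×ln(5.674) = 4120.2×1.7358 ≈ 7152 m/s.
Total Δv = 4256 + 7152 = 11408 m/s.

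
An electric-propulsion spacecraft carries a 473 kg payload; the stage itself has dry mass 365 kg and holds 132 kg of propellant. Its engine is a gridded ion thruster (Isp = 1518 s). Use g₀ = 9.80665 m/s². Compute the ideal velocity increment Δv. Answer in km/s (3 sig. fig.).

v_e = Isp · g₀ = 1518 × 9.80665 = 14886.5 m/s.
m₀ = payload + dry + propellant = 473 + 365 + 132 = 970 kg.
m_f = payload + dry = 473 + 365 = 838 kg.
Δv = v_e · ln(m₀/m_f) = 14886.5 × ln(1.158) = 14886.5 × 0.1463 ≈ 2177.6 m/s.

Δv ≈ 2.18 km/s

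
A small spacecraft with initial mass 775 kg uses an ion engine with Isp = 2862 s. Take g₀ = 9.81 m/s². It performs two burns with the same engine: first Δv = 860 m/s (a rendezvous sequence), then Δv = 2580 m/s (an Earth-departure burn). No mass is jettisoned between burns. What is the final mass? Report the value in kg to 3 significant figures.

v_e = Isp · g₀ = 2862 × 9.81 = 28076.2 m/s.
After the first burn: m = 775 × exp(−860/28076.2) = 775 × 0.96983 = 751.618 kg.
After the second burn: m = 751.618 × exp(−2580/28076.2) = 751.618 × 0.91220 = 685.626 kg.

final mass ≈ 686 kg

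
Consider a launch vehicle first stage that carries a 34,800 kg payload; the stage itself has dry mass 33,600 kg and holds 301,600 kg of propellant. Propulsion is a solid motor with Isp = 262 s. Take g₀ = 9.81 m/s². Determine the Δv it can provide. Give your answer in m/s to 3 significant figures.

Δv ≈ 4340 m/s

v_e = Isp · g₀ = 262 × 9.81 = 2570.2 m/s.
m₀ = payload + dry + propellant = 34,800 + 33,600 + 301,600 = 370,000 kg.
m_f = payload + dry = 34,800 + 33,600 = 68,400 kg.
Δv = v_e · ln(m₀/m_f) = 2570.2 × ln(5.409) = 2570.2 × 1.6881 ≈ 4338.9 m/s.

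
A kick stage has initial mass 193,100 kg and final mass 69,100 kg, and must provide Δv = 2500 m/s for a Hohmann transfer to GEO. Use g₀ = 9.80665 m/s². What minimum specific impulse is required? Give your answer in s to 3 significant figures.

ln(m₀/m_f) = ln(193100/69100) = ln(2.795) = 1.0277.
v_e = Δv / ln(m₀/m_f) = 2500 / 1.0277 = 2432.7 m/s.
Isp = v_e / g₀ = 2432.7 / 9.80665 = 248.1 s.

Isp ≈ 248 s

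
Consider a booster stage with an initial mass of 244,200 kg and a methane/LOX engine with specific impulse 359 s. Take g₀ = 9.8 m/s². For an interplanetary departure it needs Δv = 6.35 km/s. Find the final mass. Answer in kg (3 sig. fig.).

v_e = Isp · g₀ = 359 × 9.8 = 3518.2 m/s.
From the ideal rocket equation, m₀/m_f = exp(Δv / v_e) = exp(6350 / 3518.2) = exp(1.8049) = 6.0794.
m_f = m₀ / 6.0794 = 244,200 / 6.0794 = 40,168.4 kg.

final mass ≈ 40200 kg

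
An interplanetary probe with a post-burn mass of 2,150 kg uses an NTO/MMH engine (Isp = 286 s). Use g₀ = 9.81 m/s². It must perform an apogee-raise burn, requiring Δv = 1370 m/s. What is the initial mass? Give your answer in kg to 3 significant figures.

initial mass ≈ 3500 kg

v_e = Isp · g₀ = 286 × 9.81 = 2805.7 m/s.
m₀/m_f = exp(Δv / v_e) = exp(1370 / 2805.7) = exp(0.4883) = 1.6295.
m₀ = m_f × 1.6295 = 2,150 × 1.6295 = 3,503.43 kg.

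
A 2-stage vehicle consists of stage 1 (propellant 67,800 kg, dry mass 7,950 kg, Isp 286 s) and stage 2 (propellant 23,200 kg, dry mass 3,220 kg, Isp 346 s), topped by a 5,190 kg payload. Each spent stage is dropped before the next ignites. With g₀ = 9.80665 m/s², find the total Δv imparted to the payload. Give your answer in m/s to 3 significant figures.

Ignition mass of stage 1 = 67,800+7,950 + 23,200+3,220 + 5,190 = 107,360 kg.
Stage 1: m₀ = 107,360 kg, m_f = 107,360 − 67,800 = 39,560 kg; Δv = 286×9.80665×ln(2.714) = 2804.7×0.9984 ≈ 2800 m/s.
Stage 2: m₀ = 31,610 kg, m_f = 31,610 − 23,200 = 8,410 kg; Δv = 346×9.80665×ln(3.759) = 3393.1×1.3241 ≈ 4493 m/s.
Total Δv = 2800 + 4493 = 7293 m/s.

Δv ≈ 7290 m/s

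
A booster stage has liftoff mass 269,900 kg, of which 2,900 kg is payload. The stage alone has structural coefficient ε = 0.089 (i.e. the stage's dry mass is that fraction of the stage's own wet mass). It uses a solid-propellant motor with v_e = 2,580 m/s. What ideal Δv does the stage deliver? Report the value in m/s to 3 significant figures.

Δv ≈ 5970 m/s

Stage wet mass = m₀ − payload = 269,900 − 2,900 = 267,000 kg.
Stage dry mass = ε × stage wet mass = 0.089 × 267,000 = 23,763 kg.
Burnout mass m_f = stage dry + payload = 23,763 + 2,900 = 26,663 kg.
From the ideal rocket equation, Δv = v_e · ln(269,900/26,663) = 2580.0 × ln(10.12) = 2580.0 × 2.3148 ≈ 5972 m/s.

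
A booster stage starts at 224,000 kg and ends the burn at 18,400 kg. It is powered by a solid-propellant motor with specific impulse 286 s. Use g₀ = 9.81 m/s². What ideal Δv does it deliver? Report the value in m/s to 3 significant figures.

Δv ≈ 7010 m/s

v_e = Isp · g₀ = 286 × 9.81 = 2805.7 m/s.
By the Tsiolkovsky rocket equation, Δv = v_e · ln(m₀/m_f) = 2805.7 × ln(12.17) = 2805.7 × 2.4993 ≈ 7012.2 m/s.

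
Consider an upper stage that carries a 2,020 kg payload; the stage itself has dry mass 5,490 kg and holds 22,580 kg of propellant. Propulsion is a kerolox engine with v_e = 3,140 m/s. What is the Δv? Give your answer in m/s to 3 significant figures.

m₀ = payload + dry + propellant = 2,020 + 5,490 + 22,580 = 30,090 kg.
m_f = payload + dry = 2,020 + 5,490 = 7,510 kg.
From the ideal rocket equation, Δv = v_e · ln(m₀/m_f) = 3140.0 × ln(4.007) = 3140.0 × 1.3880 ≈ 4358.2 m/s.

Δv ≈ 4360 m/s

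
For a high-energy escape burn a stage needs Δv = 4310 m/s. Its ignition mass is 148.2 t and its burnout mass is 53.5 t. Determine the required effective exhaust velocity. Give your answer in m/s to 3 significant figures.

v_e ≈ 4230 m/s

ln(m₀/m_f) = ln(148200/53500) = ln(2.77) = 1.0189.
Using Δv = v_e ln(m₀/m_f): v_e = Δv / ln(m₀/m_f) = 4310 / 1.0189 = 4230.1 m/s.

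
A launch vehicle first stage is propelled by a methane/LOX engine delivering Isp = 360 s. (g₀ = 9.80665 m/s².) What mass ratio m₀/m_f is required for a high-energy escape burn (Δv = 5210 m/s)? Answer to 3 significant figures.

mass ratio ≈ 4.37

v_e = Isp · g₀ = 360 × 9.80665 = 3530.4 m/s.
m₀/m_f = exp(Δv / v_e) = exp(5210 / 3530.4) = exp(1.4758) = 4.3743.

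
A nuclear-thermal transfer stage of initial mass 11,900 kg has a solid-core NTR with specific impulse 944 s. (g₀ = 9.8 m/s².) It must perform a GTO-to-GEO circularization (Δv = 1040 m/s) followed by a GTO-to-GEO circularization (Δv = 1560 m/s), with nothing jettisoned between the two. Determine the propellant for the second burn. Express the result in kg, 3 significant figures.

propellant for the second burn ≈ 1650 kg

v_e = Isp · g₀ = 944 × 9.8 = 9251.2 m/s.
After the first burn: m = 11900 × exp(−1040/9251.2) = 11900 × 0.89367 = 10,634.7 kg.
After the second burn: m = 10,634.7 × exp(−1560/9251.2) = 10,634.7 × 0.84482 = 8,984.41 kg.
Second-burn propellant = 10,634.7 − 8,984.41 = 1,650.29 kg.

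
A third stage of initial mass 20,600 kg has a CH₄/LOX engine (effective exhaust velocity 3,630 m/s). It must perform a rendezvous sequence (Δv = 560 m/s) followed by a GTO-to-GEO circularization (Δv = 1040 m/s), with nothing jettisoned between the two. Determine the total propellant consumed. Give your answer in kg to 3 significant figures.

total propellant consumed ≈ 7340 kg

After the first burn: m = 20600 × exp(−560/3630.0) = 20600 × 0.85704 = 17,655 kg.
After the second burn: m = 17,655 × exp(−1040/3630.0) = 17,655 × 0.75089 = 13,257 kg.
Total propellant = m₀ − m_final = 20600 − 13,257 = 7,343 kg.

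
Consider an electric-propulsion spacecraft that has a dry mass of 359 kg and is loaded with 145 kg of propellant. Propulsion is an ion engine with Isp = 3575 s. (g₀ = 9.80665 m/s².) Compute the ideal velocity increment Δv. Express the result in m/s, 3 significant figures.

Δv ≈ 11900 m/s

v_e = Isp · g₀ = 3575 × 9.80665 = 35058.8 m/s.
m₀ = m_dry + m_prop = 359 + 145 = 504 kg.
By the Tsiolkovsky rocket equation, Δv = v_e · ln(m₀/m_f) = 35058.8 × ln(1.404) = 35058.8 × 0.3393 ≈ 11893.8 m/s.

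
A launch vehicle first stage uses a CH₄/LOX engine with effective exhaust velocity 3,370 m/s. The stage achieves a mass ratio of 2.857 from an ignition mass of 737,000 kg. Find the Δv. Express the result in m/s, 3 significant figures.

Δv ≈ 3540 m/s

Δv = v_e · ln(2.857) = 3370.0 × 1.0498 ≈ 3537.7 m/s.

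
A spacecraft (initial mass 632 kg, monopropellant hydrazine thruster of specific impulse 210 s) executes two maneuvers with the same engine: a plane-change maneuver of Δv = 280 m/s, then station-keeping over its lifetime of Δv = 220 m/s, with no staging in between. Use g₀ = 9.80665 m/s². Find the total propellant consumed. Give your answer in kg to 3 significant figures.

total propellant consumed ≈ 136 kg

v_e = Isp · g₀ = 210 × 9.80665 = 2059.4 m/s.
After the first burn: m = 632 × exp(−280/2059.4) = 632 × 0.87288 = 551.66 kg.
After the second burn: m = 551.66 × exp(−220/2059.4) = 551.66 × 0.89868 = 495.766 kg.
Total propellant = m₀ − m_final = 632 − 495.766 = 136.234 kg.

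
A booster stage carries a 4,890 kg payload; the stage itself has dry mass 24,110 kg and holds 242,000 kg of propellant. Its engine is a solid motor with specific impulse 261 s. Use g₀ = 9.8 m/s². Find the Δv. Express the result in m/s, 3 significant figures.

v_e = Isp · g₀ = 261 × 9.8 = 2557.8 m/s.
m₀ = payload + dry + propellant = 4,890 + 24,110 + 242,000 = 271,000 kg.
m_f = payload + dry = 4,890 + 24,110 = 29,000 kg.
Rocket equation: Δv = v_e · ln(m₀/m_f) = 2557.8 × ln(9.345) = 2557.8 × 2.2348 ≈ 5716.2 m/s.

Δv ≈ 5720 m/s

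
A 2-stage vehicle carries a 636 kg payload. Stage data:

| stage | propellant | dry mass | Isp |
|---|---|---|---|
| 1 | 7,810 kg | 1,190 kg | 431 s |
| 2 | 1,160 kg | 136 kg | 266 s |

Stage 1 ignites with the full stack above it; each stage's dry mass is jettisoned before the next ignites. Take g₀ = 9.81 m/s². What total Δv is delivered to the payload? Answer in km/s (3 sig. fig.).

Δv ≈ 7.69 km/s

Ignition mass of stage 1 = 7,810+1,190 + 1,160+136 + 636 = 10,932 kg.
Stage 1: m₀ = 10,932 kg, m_f = 10,932 − 7,810 = 3,122 kg; Δv = 431×9.81×ln(3.502) = 4228.1×1.2532 ≈ 5299 m/s.
Stage 2: m₀ = 1,932 kg, m_f = 1,932 − 1,160 = 772 kg; Δv = 266×9.81×ln(2.503) = 2609.5×0.9173 ≈ 2394 m/s.
Total Δv = 5299 + 2394 = 7693 m/s.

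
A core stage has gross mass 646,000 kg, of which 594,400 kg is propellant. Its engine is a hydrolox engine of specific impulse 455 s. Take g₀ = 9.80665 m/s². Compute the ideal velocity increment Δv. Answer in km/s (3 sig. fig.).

v_e = Isp · g₀ = 455 × 9.80665 = 4462.0 m/s.
m_f = m₀ − m_prop = 646,000 − 594,400 = 51,600 kg.
Δv = v_e · ln(m₀/m_f) = 4462.0 × ln(12.52) = 4462.0 × 2.5273 ≈ 11276.8 m/s.

Δv ≈ 11.3 km/s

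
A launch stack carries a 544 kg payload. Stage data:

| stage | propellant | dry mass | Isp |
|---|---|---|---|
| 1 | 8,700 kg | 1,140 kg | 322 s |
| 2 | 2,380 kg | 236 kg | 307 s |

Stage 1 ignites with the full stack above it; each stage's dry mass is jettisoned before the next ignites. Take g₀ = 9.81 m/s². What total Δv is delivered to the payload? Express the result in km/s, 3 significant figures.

Ignition mass of stage 1 = 8,700+1,140 + 2,380+236 + 544 = 13,000 kg.
Stage 1: m₀ = 13,000 kg, m_f = 13,000 − 8,700 = 4,300 kg; Δv = 322×9.81×ln(3.023) = 3158.8×1.1063 ≈ 3495 m/s.
Stage 2: m₀ = 3,160 kg, m_f = 3,160 − 2,380 = 780 kg; Δv = 307×9.81×ln(4.051) = 3011.7×1.3990 ≈ 4213 m/s.
Total Δv = 3495 + 4213 = 7708 m/s.

Δv ≈ 7.71 km/s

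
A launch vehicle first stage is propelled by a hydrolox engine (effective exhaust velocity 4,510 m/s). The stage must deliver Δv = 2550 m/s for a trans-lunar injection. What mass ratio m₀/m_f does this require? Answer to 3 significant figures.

Rocket equation: m₀/m_f = exp(Δv / v_e) = exp(2550 / 4510.0) = exp(0.5654) = 1.7602.

mass ratio ≈ 1.76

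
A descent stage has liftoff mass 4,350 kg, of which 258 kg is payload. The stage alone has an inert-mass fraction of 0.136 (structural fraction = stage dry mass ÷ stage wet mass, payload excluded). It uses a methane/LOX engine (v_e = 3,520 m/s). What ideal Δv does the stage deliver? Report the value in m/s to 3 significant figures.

Stage wet mass = m₀ − payload = 4,350 − 258 = 4,092 kg.
Stage dry mass = ε × stage wet mass = 0.136 × 4,092 = 556.512 kg.
Burnout mass m_f = stage dry + payload = 556.512 + 258 = 814.512 kg.
Rocket equation: Δv = v_e · ln(4,350/814.512) = 3520.0 × ln(5.341) = 3520.0 × 1.6753 ≈ 5897 m/s.

Δv ≈ 5900 m/s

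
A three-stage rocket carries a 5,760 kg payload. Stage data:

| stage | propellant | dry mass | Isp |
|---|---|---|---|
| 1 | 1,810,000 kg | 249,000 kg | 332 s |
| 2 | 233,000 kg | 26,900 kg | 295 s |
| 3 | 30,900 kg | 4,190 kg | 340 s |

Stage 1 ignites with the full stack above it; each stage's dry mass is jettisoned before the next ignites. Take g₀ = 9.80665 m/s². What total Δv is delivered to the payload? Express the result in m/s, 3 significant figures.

Ignition mass of stage 1 = 1,810,000+249,000 + 233,000+26,900 + 30,900+4,190 + 5,760 = 2,359,750 kg.
Stage 1: m₀ = 2,359,750 kg, m_f = 2,359,750 − 1,810,000 = 549,750 kg; Δv = 332×9.80665×ln(4.292) = 3255.8×1.4568 ≈ 4743 m/s.
Stage 2: m₀ = 300,750 kg, m_f = 300,750 − 233,000 = 67,750 kg; Δv = 295×9.80665×ln(4.439) = 2893.0×1.4905 ≈ 4312 m/s.
Stage 3: m₀ = 40,850 kg, m_f = 40,850 − 30,900 = 9,950 kg; Δv = 340×9.80665×ln(4.106) = 3334.3×1.4123 ≈ 4709 m/s.
Total Δv = 4743 + 4312 + 4709 = 13764 m/s.

Δv ≈ 13800 m/s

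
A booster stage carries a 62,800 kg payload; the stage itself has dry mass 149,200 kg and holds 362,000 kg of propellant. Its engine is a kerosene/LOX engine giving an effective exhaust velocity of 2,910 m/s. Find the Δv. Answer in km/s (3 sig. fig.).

m₀ = payload + dry + propellant = 62,800 + 149,200 + 362,000 = 574,000 kg.
m_f = payload + dry = 62,800 + 149,200 = 212,000 kg.
By the Tsiolkovsky rocket equation, Δv = v_e · ln(m₀/m_f) = 2910.0 × ln(2.708) = 2910.0 × 0.9960 ≈ 2898.5 m/s.

Δv ≈ 2.90 km/s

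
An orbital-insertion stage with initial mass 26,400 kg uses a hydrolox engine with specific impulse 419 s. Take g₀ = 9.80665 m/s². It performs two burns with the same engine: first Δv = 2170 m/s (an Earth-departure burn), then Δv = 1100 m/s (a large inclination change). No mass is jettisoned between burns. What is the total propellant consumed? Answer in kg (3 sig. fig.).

total propellant consumed ≈ 14500 kg

v_e = Isp · g₀ = 419 × 9.80665 = 4109.0 m/s.
After the first burn: m = 26400 × exp(−2170/4109.0) = 26400 × 0.58972 = 15,568.6 kg.
After the second burn: m = 15,568.6 × exp(−1100/4109.0) = 15,568.6 × 0.76513 = 11,912 kg.
Total propellant = m₀ − m_final = 26400 − 11,912 = 14,488 kg.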